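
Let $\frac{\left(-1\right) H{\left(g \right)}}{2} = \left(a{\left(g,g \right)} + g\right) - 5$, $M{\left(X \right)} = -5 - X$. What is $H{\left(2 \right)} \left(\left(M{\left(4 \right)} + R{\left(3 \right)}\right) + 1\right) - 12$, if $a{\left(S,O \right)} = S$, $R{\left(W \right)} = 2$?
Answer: $-24$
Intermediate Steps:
$H{\left(g \right)} = 10 - 4 g$ ($H{\left(g \right)} = - 2 \left(\left(g + g\right) - 5\right) = - 2 \left(2 g - 5\right) = - 2 \left(-5 + 2 g\right) = 10 - 4 g$)
$H{\left(2 \right)} \left(\left(M{\left(4 \right)} + R{\left(3 \right)}\right) + 1\right) - 12 = \left(10 - 8\right) \left(\left(\left(-5 - 4\right) + 2\right) + 1\right) - 12 = 2 \left(\left(-9 + 2\right) + 1\right) - 12 = 2 \left(-7 + 1\right) - 12 = 2 \left(-6\right) - 12 = -12 - 12 = -24$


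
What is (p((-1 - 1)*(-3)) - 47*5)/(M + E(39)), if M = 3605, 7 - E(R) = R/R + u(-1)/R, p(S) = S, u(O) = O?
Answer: -8931/140830 ≈ -0.063417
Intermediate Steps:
E(R) = 6 + 1/R (E(R) = 7 - (R/R - 1/R) = 7 - (1 - 1/R) = 7 + (-1 + 1/R) = 6 + 1/R)
(p((-1 - 1)*(-3)) - 47*5)/(M + E(39)) = ((-1 - 1)*(-3) - 47*5)/(3605 + (6 + 1/39)) = (-2*(-3) - 235)/(3605 + (6 + 1/39)) = (6 - 235)/(3605 + 235/39) = -229/140830/39 = -229*39/140830 = -8931/140830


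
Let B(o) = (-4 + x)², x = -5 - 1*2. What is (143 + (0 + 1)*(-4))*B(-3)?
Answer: 16819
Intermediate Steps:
x = -7 (x = -5 - 2 = -7)
B(o) = 121 (B(o) = (-4 - 7)² = (-11)² = 121)
(143 + (0 + 1)*(-4))*B(-3) = (143 + (0 + 1)*(-4))*121 = (143 + 1*(-4))*121 = (143 - 4)*121 = 139*121 = 16819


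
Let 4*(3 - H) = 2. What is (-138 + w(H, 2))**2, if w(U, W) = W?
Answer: 18496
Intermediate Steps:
H = 5/2 (H = 3 - 1/4*2 = 3 - 1/2 = 5/2 ≈ 2.5000)
(-138 + w(H, 2))**2 = (-138 + 2)**2 = (-136)**2 = 18496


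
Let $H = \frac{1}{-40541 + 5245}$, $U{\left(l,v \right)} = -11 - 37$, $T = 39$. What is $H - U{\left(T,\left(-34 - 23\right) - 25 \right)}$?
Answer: $\frac{1694207}{35296} \approx 48.0$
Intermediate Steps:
$U{\left(l,v \right)} = -48$
$H = - \frac{1}{35296}$ ($H = \frac{1}{-35296} = - \frac{1}{35296} \approx -2.8332 \cdot 10^{-5}$)
$H - U{\left(T,\left(-34 - 23\right) - 25 \right)} = - \frac{1}{35296} - -48 = - \frac{1}{35296} + 48 = \frac{1694207}{35296}$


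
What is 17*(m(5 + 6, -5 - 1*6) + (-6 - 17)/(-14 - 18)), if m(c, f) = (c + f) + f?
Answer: -5593/32 ≈ -174.78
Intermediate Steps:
m(c, f) = c + 2*f
17*(m(5 + 6, -5 - 1*6) + (-6 - 17)/(-14 - 18)) = 17*(((5 + 6) + 2*(-5 - 1*6)) + (-6 - 17)/(-14 - 18)) = 17*((11 + 2*(-5 - 6)) - 23/(-32)) = 17*((11 + 2*(-11)) - 23*(-1/32)) = 17*((11 - 22) + 23/32) = 17*(-11 + 23/32) = 17*(-329/32) = -5593/32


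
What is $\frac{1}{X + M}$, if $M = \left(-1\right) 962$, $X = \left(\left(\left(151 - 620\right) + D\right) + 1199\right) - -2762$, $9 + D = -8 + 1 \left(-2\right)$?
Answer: $\frac{1}{2511} \approx 0.00039825$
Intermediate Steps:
$D = -19$ ($D = -9 + \left(-8 + 1 \left(-2\right)\right) = -9 - 10 = -19$)
$X = 3473$ ($X = \left(\left(\left(151 - 620\right) - 19\right) + 1199\right) - -2762 = \left(\left(-469 - 19\right) + 1199\right) + 2762 = \left(-488 + 1199\right) + 2762 = 711 + 2762 = 3473$)
$M = -962$
$\frac{1}{X + M} = \frac{1}{3473 - 962} = \frac{1}{2511}$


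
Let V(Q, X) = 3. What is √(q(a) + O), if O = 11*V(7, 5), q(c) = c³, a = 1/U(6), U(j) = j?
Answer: √42774/36 ≈ 5.7450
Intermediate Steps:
a = ⅙ (a = 1/6 = ⅙ ≈ 0.16667)
O = 33 (O = 11*3 = 33)
√(q(a) + O) = √((⅙)³ + 33) = √(1/216 + 33) = √(7129/216) = √42774/36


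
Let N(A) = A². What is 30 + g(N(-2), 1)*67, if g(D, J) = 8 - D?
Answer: 298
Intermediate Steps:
30 + g(N(-2), 1)*67 = 30 + (8 - 1*(-2)²)*67 = 30 + (8 - 1*4)*67 = 30 + (8 - 4)*67 = 30 + 4*67 = 30 + 268 = 298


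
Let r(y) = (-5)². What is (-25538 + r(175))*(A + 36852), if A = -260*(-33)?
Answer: -1159106616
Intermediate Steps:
r(y) = 25
A = 8580
(-25538 + r(175))*(A + 36852) = (-25538 + 25)*(8580 + 36852) = -25513*45432 = -1159106616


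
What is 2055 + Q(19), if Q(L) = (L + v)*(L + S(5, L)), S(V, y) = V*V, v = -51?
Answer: 647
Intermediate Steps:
S(V, y) = V²
Q(L) = (-51 + L)*(25 + L) (Q(L) = (L - 51)*(L + 5²) = (-51 + L)*(L + 25) = (-51 + L)*(25 + L))
2055 + Q(19) = 2055 + (-1275 + 19² - 26*19) = 2055 + (-1275 + 361 - 494) = 2055 - 1408 = 647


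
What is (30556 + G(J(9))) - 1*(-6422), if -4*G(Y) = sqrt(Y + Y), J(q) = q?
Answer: 36978 - 3*sqrt(2)/4 ≈ 36977.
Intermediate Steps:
G(Y) = -sqrt(2)*sqrt(Y)/4 (G(Y) = -sqrt(Y + Y)/4 = -sqrt(2)*sqrt(Y)/4)
(30556 + G(J(9))) - 1*(-6422) = (30556 - sqrt(2)*sqrt(9)/4) - 1*(-6422) = (30556 - 1/4*sqrt(2)*3) + 6422 = (30556 - 3*sqrt(2)/4) + 6422 = 36978 - 3*sqrt(2)/4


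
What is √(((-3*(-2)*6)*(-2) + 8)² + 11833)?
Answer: √15929 ≈ 126.21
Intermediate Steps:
√(((-3*(-2)*6)*(-2) + 8)² + 11833) = √(((6*6)*(-2) + 8)² + 11833) = √((36*(-2) + 8)² + 11833) = √((-72 + 8)² + 11833) = √((-64)² + 11833) = √(4096 + 11833) = √15929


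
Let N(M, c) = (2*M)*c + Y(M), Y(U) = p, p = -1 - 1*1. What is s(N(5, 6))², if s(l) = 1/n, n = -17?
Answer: 1/289 ≈ 0.0034602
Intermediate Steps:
p = -2 (p = -1 - 1 = -2)
Y(U) = -2
N(M, c) = -2 + 2*M*c (N(M, c) = (2*M)*c - 2 = 2*M*c - 2 = -2 + 2*M*c)
s(l) = -1/17 (s(l) = 1/(-17) = -1/17)
s(N(5, 6))² = (-1/17)² = 1/289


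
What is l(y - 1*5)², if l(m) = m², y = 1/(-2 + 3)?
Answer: 256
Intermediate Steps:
y = 1 (y = 1/1 = 1)
l(y - 1*5)² = ((1 - 1*5)²)² = ((1 - 5)²)² = ((-4)²)² = 16² = 256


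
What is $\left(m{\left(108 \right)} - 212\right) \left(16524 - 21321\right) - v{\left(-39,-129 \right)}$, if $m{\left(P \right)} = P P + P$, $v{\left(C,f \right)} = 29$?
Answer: $-55453349$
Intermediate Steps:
$m{\left(P \right)} = P + P^{2}$ ($m{\left(P \right)} = P^{2} + P = P + P^{2}$)
$\left(m{\left(108 \right)} - 212\right) \left(16524 - 21321\right) - v{\left(-39,-129 \right)} = \left(108 \left(1 + 108\right) - 212\right) \left(16524 - 21321\right) - 29 = \left(108 \cdot 109 - 212\right) \left(-4797\right) - 29 = \left(11772 - 212\right) \left(-4797\right) - 29 = 11560 \left(-4797\right) - 29 = -55453320 - 29 = -55453349$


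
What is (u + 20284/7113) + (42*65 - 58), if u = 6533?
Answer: 65495449/7113 ≈ 9207.8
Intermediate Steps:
(u + 20284/7113) + (42*65 - 58) = (6533 + 20284/7113) + (42*65 - 58) = (6533 + 20284*(1/7113)) + (2730 - 58) = (6533 + 20284/7113) + 2672 = 46489513/7113 + 2672 = 65495449/7113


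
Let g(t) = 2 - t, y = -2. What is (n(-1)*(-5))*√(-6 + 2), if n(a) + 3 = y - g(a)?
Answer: 80*I ≈ 80.0*I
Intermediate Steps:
n(a) = -7 + a (n(a) = -3 + (-2 - (2 - a)) = -3 + (-2 + (-2 + a)) = -3 + (-4 + a) = -7 + a)
(n(-1)*(-5))*√(-6 + 2) = ((-7 - 1)*(-5))*√(-6 + 2) = (-8*(-5))*√(-4) = 40*(2*I) = 80*I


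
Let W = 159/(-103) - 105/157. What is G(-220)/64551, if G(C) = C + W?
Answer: -3593398/1043854221 ≈ -0.0034424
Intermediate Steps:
W = -35778/16171 (W = 159*(-1/103) - 105*1/157 = -159/103 - 105/157 = -35778/16171 ≈ -2.2125)
G(C) = -35778/16171 + C (G(C) = C - 35778/16171 = -35778/16171 + C)
G(-220)/64551 = (-35778/16171 - 220)/64551 = -3593398/16171*1/64551 = -3593398/1043854221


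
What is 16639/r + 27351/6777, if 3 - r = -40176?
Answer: 44877716/10084929 ≈ 4.4500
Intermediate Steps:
r = 40179 (r = 3 - 1*(-40176) = 3 + 40176 = 40179)
16639/r + 27351/6777 = 16639/40179 + 27351/6777 = 16639*(1/40179) + 27351*(1/6777) = 16639/40179 + 1013/251 = 44877716/10084929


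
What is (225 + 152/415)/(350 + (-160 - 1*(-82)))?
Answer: 93527/112880 ≈ 0.82855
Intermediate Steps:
(225 + 152/415)/(350 + (-160 - 1*(-82))) = (225 + 152*(1/415))/(350 + (-160 + 82)) = (225 + 152/415)/(350 - 78) = (93527/415)/272 = (93527/415)*(1/272) = 93527/112880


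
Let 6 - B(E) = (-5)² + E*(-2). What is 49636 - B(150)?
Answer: 49355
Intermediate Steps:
B(E) = -19 + 2*E (B(E) = 6 - ((-5)² + E*(-2)) = 6 - (25 - 2*E) = 6 + (-25 + 2*E) = -19 + 2*E)
49636 - B(150) = 49636 - (-19 + 2*150) = 49636 - (-19 + 300) = 49636 - 1*281 = 49636 - 281 = 49355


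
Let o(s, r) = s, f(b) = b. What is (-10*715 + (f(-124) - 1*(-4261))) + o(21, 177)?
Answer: -2992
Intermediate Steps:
(-10*715 + (f(-124) - 1*(-4261))) + o(21, 177) = (-10*715 + (-124 - 1*(-4261))) + 21 = (-7150 + (-124 + 4261)) + 21 = (-7150 + 4137) + 21 = -3013 + 21 = -2992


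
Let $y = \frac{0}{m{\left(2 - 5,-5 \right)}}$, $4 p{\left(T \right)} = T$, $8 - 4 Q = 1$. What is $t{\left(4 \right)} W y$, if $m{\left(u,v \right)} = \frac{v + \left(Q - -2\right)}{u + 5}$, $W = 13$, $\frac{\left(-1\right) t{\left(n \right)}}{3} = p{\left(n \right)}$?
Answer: $0$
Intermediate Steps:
$Q = \frac{7}{4}$ ($Q = 2 - \frac{1}{4} = \frac{7}{4} \approx 1.75$)
$p{\left(T \right)} = \frac{T}{4}$
$t{\left(n \right)} = - \frac{3 n}{4}$ ($t{\left(n \right)} = - 3 \frac{n}{4} = - \frac{3 n}{4}$)
$m{\left(u,v \right)} = \frac{\frac{15}{4} + v}{5 + u}$ ($m{\left(u,v \right)} = \frac{v + \left(\frac{7}{4} - -2\right)}{u + 5} = \frac{v + \left(\frac{7}{4} + 2\right)}{5 + u} = \frac{v + \frac{15}{4}}{5 + u} = \frac{\frac{15}{4} + v}{5 + u}$)
$y = 0$ ($y = \frac{0}{\frac{1}{5 + \left(2 - 5\right)} \left(\frac{15}{4} - 5\right)} = \frac{0}{\frac{1}{5 - 3} \left(- \frac{5}{4}\right)} = \frac{0}{\frac{1}{2} \left(- \frac{5}{4}\right)} = \frac{0}{- \frac{5}{8}} = 0 \left(- \frac{8}{5}\right) = 0$)
$t{\left(4 \right)} W y = \left(- \frac{3}{4}\right) 4 \cdot 13 \cdot 0 = \left(-3\right) 13 \cdot 0 = \left(-39\right) 0 = 0$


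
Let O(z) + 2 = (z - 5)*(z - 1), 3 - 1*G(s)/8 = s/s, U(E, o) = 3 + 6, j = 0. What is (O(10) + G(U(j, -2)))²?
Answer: 3481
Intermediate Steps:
U(E, o) = 9
G(s) = 16 (G(s) = 24 - 8*s/s = 24 - 8*1 = 24 - 8 = 16)
O(z) = -2 + (-1 + z)*(-5 + z) (O(z) = -2 + (z - 5)*(z - 1) = -2 + (-5 + z)*(-1 + z) = -2 + (-1 + z)*(-5 + z))
(O(10) + G(U(j, -2)))² = ((3 + 10² - 6*10) + 16)² = ((3 + 100 - 60) + 16)² = (43 + 16)² = 59² = 3481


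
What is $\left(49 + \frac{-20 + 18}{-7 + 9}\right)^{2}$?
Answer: $2304$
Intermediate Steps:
$\left(49 + \frac{-20 + 18}{-7 + 9}\right)^{2} = \left(49 - \frac{2}{2}\right)^{2} = \left(49 - 1\right)^{2} = 48^{2} = 2304$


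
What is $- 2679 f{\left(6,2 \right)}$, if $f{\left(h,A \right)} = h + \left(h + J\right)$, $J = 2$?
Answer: $-37506$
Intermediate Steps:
$f{\left(h,A \right)} = 2 + 2 h$ ($f{\left(h,A \right)} = h + \left(h + 2\right) = h + \left(2 + h\right) = 2 + 2 h$)
$- 2679 f{\left(6,2 \right)} = - 2679 \left(2 + 2 \cdot 6\right) = - 2679 \left(2 + 12\right) = \left(-2679\right) 14 = -37506$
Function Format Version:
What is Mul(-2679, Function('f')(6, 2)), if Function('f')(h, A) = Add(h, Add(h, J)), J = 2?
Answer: -37506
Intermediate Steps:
Function('f')(h, A) = Add(2, Mul(2, h)) (Function('f')(h, A) = Add(h, Add(h, 2)) = Add(h, Add(2, h)) = Add(2, Mul(2, h)))
Mul(-2679, Function('f')(6, 2)) = Mul(-2679, Add(2, Mul(2, 6))) = Mul(-2679, Add(2, 12)) = Mul(-2679, 14) = -37506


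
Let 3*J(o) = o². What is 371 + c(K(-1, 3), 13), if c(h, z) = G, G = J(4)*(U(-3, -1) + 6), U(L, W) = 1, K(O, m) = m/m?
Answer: 1225/3 ≈ 408.33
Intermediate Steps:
J(o) = o²/3
K(O, m) = 1
G = 112/3 (G = ((⅓)*4²)*(1 + 6) = ((⅓)*16)*7 = (16/3)*7 = 112/3 ≈ 37.333)
c(h, z) = 112/3
371 + c(K(-1, 3), 13) = 371 + 112/3 = 1225/3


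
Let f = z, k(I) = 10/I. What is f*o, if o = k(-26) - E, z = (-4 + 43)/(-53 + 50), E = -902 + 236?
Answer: -8653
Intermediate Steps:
E = -666
z = -13 (z = 39/(-3) = 39*(-1/3) = -13)
f = -13
o = 8653/13 (o = 10/(-26) - 1*(-666) = 10*(-1/26) + 666 = -5/13 + 666 = 8653/13 ≈ 665.62)
f*o = -13*8653/13 = -8653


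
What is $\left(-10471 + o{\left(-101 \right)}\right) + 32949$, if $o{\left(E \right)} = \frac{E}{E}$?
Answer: $22479$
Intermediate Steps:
$o{\left(E \right)} = 1$
$\left(-10471 + o{\left(-101 \right)}\right) + 32949 = \left(-10471 + 1\right) + 32949 = -10470 + 32949 = 22479$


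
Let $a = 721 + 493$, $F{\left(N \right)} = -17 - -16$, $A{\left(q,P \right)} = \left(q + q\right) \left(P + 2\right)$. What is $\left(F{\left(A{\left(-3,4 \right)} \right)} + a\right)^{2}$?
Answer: $1471369$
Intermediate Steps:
$A{\left(q,P \right)} = 2 q \left(2 + P\right)$
$F{\left(N \right)} = -1$ ($F{\left(N \right)} = -17 + 16 = -1$)
$a = 1214$
$\left(F{\left(A{\left(-3,4 \right)} \right)} + a\right)^{2} = \left(-1 + 1214\right)^{2} = 1213^{2} = 1471369$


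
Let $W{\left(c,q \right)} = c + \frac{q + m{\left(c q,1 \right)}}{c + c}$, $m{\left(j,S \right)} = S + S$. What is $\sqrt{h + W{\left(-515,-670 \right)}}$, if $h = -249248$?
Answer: $\frac{i \sqrt{66243219665}}{515} \approx 499.76 i$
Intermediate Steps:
$m{\left(j,S \right)} = 2 S$
$W{\left(c,q \right)} = c + \frac{2 + q}{2 c}$ ($W{\left(c,q \right)} = c + \frac{q + 2 \cdot 1}{c + c} = c + \frac{q + 2}{2 c} = c + \left(2 + q\right) \frac{1}{2 c} = c + \frac{2 + q}{2 c}$)
$\sqrt{h + W{\left(-515,-670 \right)}} = \sqrt{-249248 + \frac{1 + \left(-515\right)^{2} + \frac{1}{2} \left(-670\right)}{-515}} = \sqrt{-249248 - \frac{1 + 265225 - 335}{515}} = \sqrt{-249248 - \frac{264891}{515}} = \sqrt{- \frac{128627611}{515}} = \frac{i \sqrt{66243219665}}{515}$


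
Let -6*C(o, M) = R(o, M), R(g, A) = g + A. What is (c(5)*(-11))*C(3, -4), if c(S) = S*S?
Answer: -275/6 ≈ -45.833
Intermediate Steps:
R(g, A) = A + g
C(o, M) = -M/6 - o/6 (C(o, M) = -(M + o)/6 = -M/6 - o/6)
c(S) = S²
(c(5)*(-11))*C(3, -4) = (5²*(-11))*(-⅙*(-4) - ⅙*3) = (25*(-11))*(⅔ - ½) = -275*⅙ = -275/6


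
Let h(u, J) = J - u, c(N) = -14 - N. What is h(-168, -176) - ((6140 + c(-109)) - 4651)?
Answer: -1592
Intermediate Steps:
h(-168, -176) - ((6140 + c(-109)) - 4651) = (-176 - 1*(-168)) - ((6140 + (-14 - 1*(-109))) - 4651) = (-176 + 168) - ((6140 + (-14 + 109)) - 4651) = -8 - ((6140 + 95) - 4651) = -8 - (6235 - 4651) = -8 - 1*1584 = -8 - 1584 = -1592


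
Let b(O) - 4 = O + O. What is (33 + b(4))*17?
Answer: 765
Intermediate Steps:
b(O) = 4 + 2*O (b(O) = 4 + (O + O) = 4 + 2*O)
(33 + b(4))*17 = (33 + (4 + 2*4))*17 = (33 + (4 + 8))*17 = (33 + 12)*17 = 45*17 = 765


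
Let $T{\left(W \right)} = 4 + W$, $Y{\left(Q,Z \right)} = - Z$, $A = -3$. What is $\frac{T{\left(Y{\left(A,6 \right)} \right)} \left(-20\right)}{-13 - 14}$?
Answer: $- \frac{40}{27} \approx -1.4815$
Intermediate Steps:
$\frac{T{\left(Y{\left(A,6 \right)} \right)} \left(-20\right)}{-13 - 14} = \frac{\left(4 - 6\right) \left(-20\right)}{-13 - 14} = \frac{\left(4 - 6\right) \left(-20\right)}{-27} = \left(-2\right) \left(-20\right) \left(- \frac{1}{27}\right) = 40 \left(- \frac{1}{27}\right) = - \frac{40}{27}$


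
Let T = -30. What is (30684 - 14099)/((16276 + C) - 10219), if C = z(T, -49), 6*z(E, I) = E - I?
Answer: 99510/36361 ≈ 2.7367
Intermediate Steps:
z(E, I) = -I/6 + E/6 (z(E, I) = (E - I)/6 = -I/6 + E/6)
C = 19/6 (C = -⅙*(-49) + (⅙)*(-30) = 49/6 - 5 = 19/6 ≈ 3.1667)
(30684 - 14099)/((16276 + C) - 10219) = (30684 - 14099)/((16276 + 19/6) - 10219) = 16585/(97675/6 - 10219) = 16585/(36361/6) = 16585*(6/36361) = 99510/36361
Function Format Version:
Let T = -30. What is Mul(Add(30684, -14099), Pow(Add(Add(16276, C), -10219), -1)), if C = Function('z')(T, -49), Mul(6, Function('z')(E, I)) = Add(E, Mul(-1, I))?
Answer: Rational(99510, 36361) ≈ 2.7367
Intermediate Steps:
Function('z')(E, I) = Add(Mul(Rational(-1, 6), I), Mul(Rational(1, 6), E)) (Function('z')(E, I) = Mul(Rational(1, 6), Add(E, Mul(-1, I))) = Add(Mul(Rational(-1, 6), I), Mul(Rational(1, 6), E)))
C = Rational(19, 6) (C = Add(Mul(Rational(-1, 6), -49), Mul(Rational(1, 6), -30)) = Add(Rational(49, 6), -5) = Rational(19, 6) ≈ 3.1667)
Mul(Add(30684, -14099), Pow(Add(Add(16276, C), -10219), -1)) = Mul(Add(30684, -14099), Pow(Add(Add(16276, Rational(19, 6)), -10219), -1)) = Mul(16585, Pow(Add(Rational(97675, 6), -10219), -1)) = Mul(16585, Pow(Rational(36361, 6), -1)) = Mul(16585, Rational(6, 36361)) = Rational(99510, 36361)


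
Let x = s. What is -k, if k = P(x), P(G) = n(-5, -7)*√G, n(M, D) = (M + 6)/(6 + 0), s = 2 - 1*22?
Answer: -I*√5/3 ≈ -0.74536*I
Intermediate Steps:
s = -20 (s = 2 - 22 = -20)
x = -20
n(M, D) = 1 + M/6 (n(M, D) = (6 + M)/6 = (6 + M)*(⅙) = 1 + M/6)
P(G) = √G/6 (P(G) = (1 + (⅙)*(-5))*√G = (1 - ⅚)*√G = √G/6)
k = I*√5/3 (k = √(-20)/6 = (2*I*√5)/6 = I*√5/3 ≈ 0.74536*I)
-k = -I*√5/3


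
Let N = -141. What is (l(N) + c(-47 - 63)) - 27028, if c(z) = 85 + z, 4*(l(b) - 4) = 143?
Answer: -108053/4 ≈ -27013.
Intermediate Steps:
l(b) = 159/4 (l(b) = 4 + (1/4)*143 = 4 + 143/4 = 159/4)
(l(N) + c(-47 - 63)) - 27028 = (159/4 + (85 + (-47 - 63))) - 27028 = (159/4 + (85 - 110)) - 27028 = (159/4 - 25) - 27028 = 59/4 - 27028 = -108053/4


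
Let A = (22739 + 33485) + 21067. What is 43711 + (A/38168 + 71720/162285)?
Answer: 54153063633515/1238818776 ≈ 43713.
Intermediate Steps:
A = 77291 (A = 56224 + 21067 = 77291)
43711 + (A/38168 + 71720/162285) = 43711 + (77291/38168 + 71720/162285) = 43711 + (77291*(1/38168) + 71720*(1/162285)) = 43711 + (77291/38168 + 14344/32457) = 43711 + 3056115779/1238818776 = 54153063633515/1238818776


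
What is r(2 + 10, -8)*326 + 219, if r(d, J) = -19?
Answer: -5975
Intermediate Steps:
r(2 + 10, -8)*326 + 219 = -19*326 + 219 = -6194 + 219 = -5975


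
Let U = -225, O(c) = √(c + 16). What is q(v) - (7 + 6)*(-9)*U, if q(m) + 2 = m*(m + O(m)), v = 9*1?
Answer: -26201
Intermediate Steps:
O(c) = √(16 + c)
v = 9
q(m) = -2 + m*(m + √(16 + m))
q(v) - (7 + 6)*(-9)*U = (-2 + 9² + 9*√(16 + 9)) - (7 + 6)*(-9)*(-225) = (-2 + 81 + 9*√25) - 13*(-9)*(-225) = (-2 + 81 + 9*5) - (-117)*(-225) = (-2 + 81 + 45) - 1*26325 = 124 - 26325 = -26201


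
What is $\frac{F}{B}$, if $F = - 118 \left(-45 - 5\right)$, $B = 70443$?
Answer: $\frac{5900}{70443} \approx 0.083756$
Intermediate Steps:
$F = 5900$ ($F = \left(-118\right) \left(-50\right) = 5900$)
$\frac{F}{B} = \frac{5900}{70443}$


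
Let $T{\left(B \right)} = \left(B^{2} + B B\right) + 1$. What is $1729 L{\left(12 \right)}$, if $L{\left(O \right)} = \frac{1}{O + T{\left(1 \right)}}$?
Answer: $\frac{1729}{15} \approx 115.27$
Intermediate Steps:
$T{\left(B \right)} = 1 + 2 B^{2}$ ($T{\left(B \right)} = \left(B^{2} + B^{2}\right) + 1 = 2 B^{2} + 1 = 1 + 2 B^{2}$)
$L{\left(O \right)} = \frac{1}{3 + O}$ ($L{\left(O \right)} = \frac{1}{O + \left(1 + 2 \cdot 1^{2}\right)} = \frac{1}{O + \left(1 + 2 \cdot 1\right)} = \frac{1}{O + \left(1 + 2\right)} = \frac{1}{O + 3} = \frac{1}{3 + O}$)
$1729 L{\left(12 \right)} = \frac{1729}{3 + 12} = \frac{1729}{15}$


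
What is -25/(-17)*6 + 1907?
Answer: 32569/17 ≈ 1915.8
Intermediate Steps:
-25/(-17)*6 + 1907 = -25*(-1/17)*6 + 1907 = (25/17)*6 + 1907 = 150/17 + 1907 = 32569/17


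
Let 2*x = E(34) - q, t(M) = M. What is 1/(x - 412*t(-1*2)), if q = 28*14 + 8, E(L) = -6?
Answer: 1/621 ≈ 0.0016103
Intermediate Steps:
q = 400 (q = 392 + 8 = 400)
x = -203 (x = (-6 - 1*400)/2 = (-6 - 400)/2 = (½)*(-406) = -203)
1/(x - 412*t(-1*2)) = 1/(-203 - (-412)*2) = 1/(-203 - 412*(-2)) = 1/(-203 + 824) = 1/621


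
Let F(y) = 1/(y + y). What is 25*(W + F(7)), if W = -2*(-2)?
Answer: 1425/14 ≈ 101.79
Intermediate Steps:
W = 4
F(y) = 1/(2*y)
25*(W + F(7)) = 25*(4 + (½)/7) = 25*(4 + (½)*(⅐)) = 25*(4 + 1/14) = 25*(57/14) = 1425/14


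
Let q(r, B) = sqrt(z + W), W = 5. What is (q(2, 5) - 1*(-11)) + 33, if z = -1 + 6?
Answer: 44 + sqrt(10) ≈ 47.162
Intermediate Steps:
z = 5
q(r, B) = sqrt(10) (q(r, B) = sqrt(5 + 5) = sqrt(10))
(q(2, 5) - 1*(-11)) + 33 = (sqrt(10) - 1*(-11)) + 33 = (sqrt(10) + 11) + 33 = (11 + sqrt(10)) + 33 = 44 + sqrt(10)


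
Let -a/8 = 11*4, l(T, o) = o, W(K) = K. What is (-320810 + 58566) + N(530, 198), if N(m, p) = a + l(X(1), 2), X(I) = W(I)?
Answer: -262594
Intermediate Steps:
X(I) = I
a = -352 (a = -88*4 = -8*44 = -352)
N(m, p) = -350 (N(m, p) = -352 + 2 = -350)
(-320810 + 58566) + N(530, 198) = (-320810 + 58566) - 350 = -262244 - 350 = -262594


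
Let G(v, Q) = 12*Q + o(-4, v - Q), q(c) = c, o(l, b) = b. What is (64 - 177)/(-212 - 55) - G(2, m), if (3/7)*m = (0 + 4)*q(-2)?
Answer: 54403/267 ≈ 203.76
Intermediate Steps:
m = -56/3 (m = 7*((0 + 4)*(-2))/3 = 7*(4*(-2))/3 = (7/3)*(-8) = -56/3 ≈ -18.667)
G(v, Q) = v + 11*Q (G(v, Q) = 12*Q + (v - Q) = v + 11*Q)
(64 - 177)/(-212 - 55) - G(2, m) = (64 - 177)/(-212 - 55) - (2 + 11*(-56/3)) = -113/(-267) - (2 - 616/3) = -113*(-1/267) - 1*(-610/3) = 113/267 + 610/3 = 54403/267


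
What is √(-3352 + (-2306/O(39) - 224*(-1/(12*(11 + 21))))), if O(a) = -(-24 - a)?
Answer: I*√5976467/42 ≈ 58.207*I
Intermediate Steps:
O(a) = 24 + a
√(-3352 + (-2306/O(39) - 224*(-1/(12*(11 + 21))))) = √(-3352 + (-2306/(24 + 39) - 224*(-1/(12*(11 + 21))))) = √(-3352 + (-2306/63 - 224/(32*(-12)))) = √(-3352 + (-2306*1/63 - 224/(-384))) = √(-3352 + (-2306/63 - 224*(-1/384))) = √(-3352 + (-2306/63 + 7/12)) = √(-3352 - 9077/252) = √(-853781/252) = I*√5976467/42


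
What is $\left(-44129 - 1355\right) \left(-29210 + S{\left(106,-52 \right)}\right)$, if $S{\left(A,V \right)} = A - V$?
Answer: $1321401168$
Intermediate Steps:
$\left(-44129 - 1355\right) \left(-29210 + S{\left(106,-52 \right)}\right) = \left(-44129 - 1355\right) \left(-29210 + \left(106 - -52\right)\right) = - 45484 \left(-29210 + \left(106 + 52\right)\right) = - 45484 \left(-29210 + 158\right) = \left(-45484\right) \left(-29052\right) = 1321401168$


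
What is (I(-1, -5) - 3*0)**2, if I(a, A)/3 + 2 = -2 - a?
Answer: 81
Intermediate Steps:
I(a, A) = -12 - 3*a (I(a, A) = -6 + 3*(-2 - a) = -6 + (-6 - 3*a) = -12 - 3*a)
(I(-1, -5) - 3*0)**2 = ((-12 - 3*(-1)) - 3*0)**2 = ((-12 + 3) + 0)**2 = (-9 + 0)**2 = (-9)**2 = 81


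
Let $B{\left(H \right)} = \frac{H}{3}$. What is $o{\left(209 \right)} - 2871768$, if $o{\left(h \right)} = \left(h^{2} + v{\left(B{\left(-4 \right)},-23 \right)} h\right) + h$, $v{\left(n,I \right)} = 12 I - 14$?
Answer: $-2888488$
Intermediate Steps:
$B{\left(H \right)} = \frac{H}{3}$ ($B{\left(H \right)} = H \frac{1}{3} = \frac{H}{3}$)
$v{\left(n,I \right)} = -14 + 12 I$
$o{\left(h \right)} = h^{2} - 289 h$ ($o{\left(h \right)} = \left(h^{2} + \left(-14 + 12 \left(-23\right)\right) h\right) + h = \left(h^{2} + \left(-14 - 276\right) h\right) + h = \left(h^{2} - 290 h\right) + h = h^{2} - 289 h$)
$o{\left(209 \right)} - 2871768 = 209 \left(-289 + 209\right) - 2871768 = 209 \left(-80\right) - 2871768 = -16720 - 2871768 = -2888488$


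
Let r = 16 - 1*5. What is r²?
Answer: 121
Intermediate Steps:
r = 11 (r = 16 - 5 = 11)
r² = 11² = 121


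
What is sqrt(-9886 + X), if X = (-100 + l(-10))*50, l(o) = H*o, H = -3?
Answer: I*sqrt(13386) ≈ 115.7*I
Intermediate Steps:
l(o) = -3*o
X = -3500 (X = (-100 - 3*(-10))*50 = (-100 + 30)*50 = -70*50 = -3500)
sqrt(-9886 + X) = sqrt(-9886 - 3500) = sqrt(-13386) = I*sqrt(13386)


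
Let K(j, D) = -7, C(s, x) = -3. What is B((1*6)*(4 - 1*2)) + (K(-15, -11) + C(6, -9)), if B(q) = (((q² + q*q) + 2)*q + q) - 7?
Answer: 3475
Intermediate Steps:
B(q) = -7 + q + q*(2 + 2*q²) (B(q) = (((q² + q²) + 2)*q + q) - 7 = ((2*q² + 2)*q + q) - 7 = ((2 + 2*q²)*q + q) - 7 = (q*(2 + 2*q²) + q) - 7 = (q + q*(2 + 2*q²)) - 7 = -7 + q + q*(2 + 2*q²))
B((1*6)*(4 - 1*2)) + (K(-15, -11) + C(6, -9)) = (-7 + 2*((1*6)*(4 - 1*2))³ + 3*((1*6)*(4 - 1*2))) + (-7 - 3) = (-7 + 2*(6*(4 - 2))³ + 3*(6*(4 - 2))) - 10 = (-7 + 2*(6*2)³ + 3*(6*2)) - 10 = (-7 + 2*12³ + 3*12) - 10 = (-7 + 2*1728 + 36) - 10 = (-7 + 3456 + 36) - 10 = 3485 - 10 = 3475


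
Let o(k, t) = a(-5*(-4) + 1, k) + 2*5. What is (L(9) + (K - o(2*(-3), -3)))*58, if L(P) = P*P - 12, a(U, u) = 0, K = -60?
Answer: -58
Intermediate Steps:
L(P) = -12 + P**2 (L(P) = P**2 - 12 = -12 + P**2)
o(k, t) = 10 (o(k, t) = 0 + 2*5 = 0 + 10 = 10)
(L(9) + (K - o(2*(-3), -3)))*58 = ((-12 + 9**2) + (-60 - 1*10))*58 = ((-12 + 81) + (-60 - 10))*58 = (69 - 70)*58 = -1*58 = -58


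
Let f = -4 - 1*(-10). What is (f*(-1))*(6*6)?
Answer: -216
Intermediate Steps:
f = 6 (f = -4 + 10 = 6)
(f*(-1))*(6*6) = (6*(-1))*(6*6) = -6*36 = -216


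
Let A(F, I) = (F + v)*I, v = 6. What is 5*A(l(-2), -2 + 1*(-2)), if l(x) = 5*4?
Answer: -520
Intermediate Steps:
l(x) = 20
A(F, I) = I*(6 + F) (A(F, I) = (F + 6)*I = (6 + F)*I = I*(6 + F))
5*A(l(-2), -2 + 1*(-2)) = 5*((-2 + 1*(-2))*(6 + 20)) = 5*((-2 - 2)*26) = 5*(-4*26) = 5*(-104) = -520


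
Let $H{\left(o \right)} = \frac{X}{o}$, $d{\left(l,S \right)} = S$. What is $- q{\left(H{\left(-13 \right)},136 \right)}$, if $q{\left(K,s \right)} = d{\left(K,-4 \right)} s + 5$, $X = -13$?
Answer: $539$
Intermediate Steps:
$H{\left(o \right)} = - \frac{13}{o}$
$q{\left(K,s \right)} = 5 - 4 s$ ($q{\left(K,s \right)} = - 4 s + 5 = 5 - 4 s$)
$- q{\left(H{\left(-13 \right)},136 \right)} = - (5 - 544) = \left(-1\right) \left(-539\right) = 539$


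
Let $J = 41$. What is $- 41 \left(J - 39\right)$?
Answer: $-82$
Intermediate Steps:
$- 41 \left(J - 39\right) = - 41 \left(41 - 39\right) = \left(-41\right) 2 = -82$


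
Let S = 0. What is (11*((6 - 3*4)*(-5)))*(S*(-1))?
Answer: 0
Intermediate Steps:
(11*((6 - 3*4)*(-5)))*(S*(-1)) = (11*((6 - 3*4)*(-5)))*(0*(-1)) = (11*((6 - 12)*(-5)))*0 = (11*(-6*(-5)))*0 = (11*30)*0 = 330*0 = 0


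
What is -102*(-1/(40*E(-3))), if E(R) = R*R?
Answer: 17/60 ≈ 0.28333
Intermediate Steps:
E(R) = R²
-102*(-1/(40*E(-3))) = -102/(((-3)²*8)*(-5)) = -102/((9*8)*(-5)) = -102/(72*(-5)) = -102/(-360) = -102*(-1/360) = 17/60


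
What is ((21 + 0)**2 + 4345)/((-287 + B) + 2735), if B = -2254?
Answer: 2393/97 ≈ 24.670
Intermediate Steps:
((21 + 0)**2 + 4345)/((-287 + B) + 2735) = ((21 + 0)**2 + 4345)/((-287 - 2254) + 2735) = (21**2 + 4345)/(-2541 + 2735) = (441 + 4345)/194 = 4786*(1/194) = 2393/97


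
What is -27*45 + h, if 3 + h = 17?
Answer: -1201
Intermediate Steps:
h = 14 (h = -3 + 17 = 14)
-27*45 + h = -27*45 + 14 = -1215 + 14 = -1201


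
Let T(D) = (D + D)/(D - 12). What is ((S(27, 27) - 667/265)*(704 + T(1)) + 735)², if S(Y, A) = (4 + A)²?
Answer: 3875366435449791681/8497225 ≈ 4.5607e+11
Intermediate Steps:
T(D) = 2*D/(-12 + D) (T(D) = (2*D)/(-12 + D) = 2*D/(-12 + D))
((S(27, 27) - 667/265)*(704 + T(1)) + 735)² = (((4 + 27)² - 667/265)*(704 + 2*1/(-12 + 1)) + 735)² = ((31² - 667*1/265)*(704 + 2*1/(-11)) + 735)² = ((961 - 667/265)*(704 + 2*1*(-1/11)) + 735)² = (253998*(704 - 2/11)/265 + 735)² = ((253998/265)*(7742/11) + 735)² = (1966452516/2915 + 735)² = (1968595041/2915)² = 3875366435449791681/8497225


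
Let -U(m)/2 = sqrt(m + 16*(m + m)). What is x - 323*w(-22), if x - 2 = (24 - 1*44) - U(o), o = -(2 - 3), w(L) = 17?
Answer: -5509 + 2*sqrt(33) ≈ -5497.5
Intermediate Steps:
o = 1 (o = -1*(-1) = 1)
U(m) = -2*sqrt(33)*sqrt(m) (U(m) = -2*sqrt(m + 16*(m + m)) = -2*sqrt(m + 16*(2*m)) = -2*sqrt(m + 32*m) = -2*sqrt(33)*sqrt(m))
x = -18 + 2*sqrt(33) (x = 2 + ((24 - 1*44) - (-2)*sqrt(33)*sqrt(1)) = 2 + ((24 - 44) - (-2)*sqrt(33)) = 2 + (-20 - (-2)*sqrt(33)) = 2 + (-20 + 2*sqrt(33)) = -18 + 2*sqrt(33) ≈ -6.5109)
x - 323*w(-22) = (-18 + 2*sqrt(33)) - 323*17 = (-18 + 2*sqrt(33)) - 5491 = -5509 + 2*sqrt(33)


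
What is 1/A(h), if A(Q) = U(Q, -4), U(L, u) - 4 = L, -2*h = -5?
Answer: 2/13 ≈ 0.15385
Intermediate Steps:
h = 5/2 (h = -1/2*(-5) = 5/2 ≈ 2.5000)
U(L, u) = 4 + L
A(Q) = 4 + Q
1/A(h) = 1/(4 + 5/2) = 1/(13/2) = 2/13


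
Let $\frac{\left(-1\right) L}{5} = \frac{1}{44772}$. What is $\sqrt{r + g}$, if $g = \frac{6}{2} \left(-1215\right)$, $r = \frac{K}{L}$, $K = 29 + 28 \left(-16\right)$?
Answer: $\frac{\sqrt{93706215}}{5} \approx 1936.0$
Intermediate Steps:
$L = - \frac{5}{44772} \approx -0.00011168$
$K = -419$ ($K = 29 - 448 = -419$)
$r = \frac{18759468}{5}$ ($r = - \frac{419}{- \frac{5}{44772}} = \left(-419\right) \left(- \frac{44772}{5}\right) = \frac{18759468}{5} \approx 3.7519 \cdot 10^{6}$)
$g = -3645$ ($g = 6 \cdot \frac{1}{2} \left(-1215\right) = 3 \left(-1215\right) = -3645$)
$\sqrt{r + g} = \sqrt{\frac{18759468}{5} - 3645} = \sqrt{\frac{18741243}{5}} = \frac{\sqrt{93706215}}{5}$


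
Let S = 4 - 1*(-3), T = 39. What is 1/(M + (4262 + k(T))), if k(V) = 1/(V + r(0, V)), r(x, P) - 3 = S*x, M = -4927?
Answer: -42/27929 ≈ -0.0015038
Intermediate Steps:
S = 7 (S = 4 + 3 = 7)
r(x, P) = 3 + 7*x
k(V) = 1/(3 + V) (k(V) = 1/(V + (3 + 7*0)) = 1/(V + (3 + 0)) = 1/(V + 3) = 1/(3 + V))
1/(M + (4262 + k(T))) = 1/(-4927 + (4262 + 1/(3 + 39))) = 1/(-4927 + (4262 + 1/42)) = 1/(-4927 + 179005/42) = 1/(-27929/42) = -42/27929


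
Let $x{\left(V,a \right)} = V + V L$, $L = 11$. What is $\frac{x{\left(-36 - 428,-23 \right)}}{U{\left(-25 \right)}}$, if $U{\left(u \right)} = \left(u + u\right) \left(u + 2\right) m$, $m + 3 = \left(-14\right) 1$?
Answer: $\frac{2784}{9775} \approx 0.28481$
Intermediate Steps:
$x{\left(V,a \right)} = 12 V$ ($x{\left(V,a \right)} = V + V 11 = V + 11 V = 12 V$)
$m = -17$ ($m = -3 - 14 = -17$)
$U{\left(u \right)} = - 34 u \left(2 + u\right)$ ($U{\left(u \right)} = \left(u + u\right) \left(u + 2\right) \left(-17\right) = 2 u \left(2 + u\right) \left(-17\right) = - 34 u \left(2 + u\right)$)
$\frac{x{\left(-36 - 428,-23 \right)}}{U{\left(-25 \right)}} = \frac{12 \left(-36 - 428\right)}{\left(-34\right) \left(-25\right) \left(2 - 25\right)} = \frac{12 \left(-464\right)}{\left(-34\right) \left(-25\right) \left(-23\right)} = - \frac{5568}{-19550} = \left(-5568\right) \left(- \frac{1}{19550}\right) = \frac{2784}{9775}$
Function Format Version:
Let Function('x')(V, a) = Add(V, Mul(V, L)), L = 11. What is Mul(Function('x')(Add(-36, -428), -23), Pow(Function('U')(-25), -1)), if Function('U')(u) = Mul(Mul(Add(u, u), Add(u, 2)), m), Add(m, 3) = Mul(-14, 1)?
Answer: Rational(2784, 9775) ≈ 0.28481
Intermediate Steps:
Function('x')(V, a) = Mul(12, V) (Function('x')(V, a) = Add(V, Mul(V, 11)) = Add(V, Mul(11, V)) = Mul(12, V))
m = -17 (m = Add(-3, Mul(-14, 1)) = Add(-3, -14) = -17)
Function('U')(u) = Mul(-34, u, Add(2, u)) (Function('U')(u) = Mul(Mul(Add(u, u), Add(u, 2)), -17) = Mul(Mul(Mul(2, u), Add(2, u)), -17) = Mul(Mul(2, u, Add(2, u)), -17) = Mul(-34, u, Add(2, u)))
Mul(Function('x')(Add(-36, -428), -23), Pow(Function('U')(-25), -1)) = Mul(Mul(12, Add(-36, -428)), Pow(Mul(-34, -25, Add(2, -25)), -1)) = Mul(Mul(12, -464), Pow(Mul(-34, -25, -23), -1)) = Mul(-5568, Pow(-19550, -1)) = Mul(-5568, Rational(-1, 19550)) = Rational(2784, 9775)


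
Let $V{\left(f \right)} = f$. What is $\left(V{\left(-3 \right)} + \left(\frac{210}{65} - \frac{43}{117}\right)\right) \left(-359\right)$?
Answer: $\frac{5744}{117} \approx 49.094$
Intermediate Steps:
$\left(V{\left(-3 \right)} + \left(\frac{210}{65} - \frac{43}{117}\right)\right) \left(-359\right) = \left(-3 + \left(\frac{210}{65} - \frac{43}{117}\right)\right) \left(-359\right) = \left(-3 + \left(210 \cdot \frac{1}{65} - \frac{43}{117}\right)\right) \left(-359\right) = \left(-3 + \left(\frac{42}{13} - \frac{43}{117}\right)\right) \left(-359\right) = \left(-3 + \frac{335}{117}\right) \left(-359\right) = \left(- \frac{16}{117}\right) \left(-359\right) = \frac{5744}{117}$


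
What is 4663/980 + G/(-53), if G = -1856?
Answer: 2066019/51940 ≈ 39.777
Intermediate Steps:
4663/980 + G/(-53) = 4663/980 - 1856/(-53) = 4663*(1/980) - 1856*(-1/53) = 4663/980 + 1856/53 = 2066019/51940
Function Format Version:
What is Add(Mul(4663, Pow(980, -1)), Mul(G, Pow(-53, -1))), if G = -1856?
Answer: Rational(2066019, 51940) ≈ 39.777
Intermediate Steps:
Add(Mul(4663, Pow(980, -1)), Mul(G, Pow(-53, -1))) = Add(Mul(4663, Pow(980, -1)), Mul(-1856, Pow(-53, -1))) = Add(Mul(4663, Rational(1, 980)), Mul(-1856, Rational(-1, 53))) = Add(Rational(4663, 980), Rational(1856, 53)) = Rational(2066019, 51940)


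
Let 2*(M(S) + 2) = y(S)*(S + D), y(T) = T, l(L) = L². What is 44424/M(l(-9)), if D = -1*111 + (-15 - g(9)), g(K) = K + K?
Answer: -88848/5107 ≈ -17.397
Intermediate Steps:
g(K) = 2*K
D = -144 (D = -1*111 + (-15 - 2*9) = -111 + (-15 - 1*18) = -111 + (-15 - 18) = -111 - 33 = -144)
M(S) = -2 + S*(-144 + S)/2 (M(S) = -2 + (S*(S - 144))/2 = -2 + (S*(-144 + S))/2 = -2 + S*(-144 + S)/2)
44424/M(l(-9)) = 44424/(-2 + ((-9)²)²/2 - 72*(-9)²) = 44424/(-2 + (½)*81² - 72*81) = 44424/(-2 + (½)*6561 - 5832) = 44424/(-2 + 6561/2 - 5832) = 44424/(-5107/2) = 44424*(-2/5107) = -88848/5107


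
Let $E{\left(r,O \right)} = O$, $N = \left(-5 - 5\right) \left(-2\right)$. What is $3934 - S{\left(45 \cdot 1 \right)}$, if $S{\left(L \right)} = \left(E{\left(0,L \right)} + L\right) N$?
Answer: $2134$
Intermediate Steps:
$N = 20$ ($N = \left(-10\right) \left(-2\right) = 20$)
$S{\left(L \right)} = 40 L$ ($S{\left(L \right)} = \left(L + L\right) 20 = 2 L 20 = 40 L$)
$3934 - S{\left(45 \cdot 1 \right)} = 3934 - 40 \cdot 45 \cdot 1 = 3934 - 40 \cdot 45 = 3934 - 1800 = 2134$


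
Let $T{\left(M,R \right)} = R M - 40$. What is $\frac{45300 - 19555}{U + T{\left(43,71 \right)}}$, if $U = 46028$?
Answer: $\frac{25745}{49041} \approx 0.52497$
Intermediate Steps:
$T{\left(M,R \right)} = -40 + M R$ ($T{\left(M,R \right)} = M R - 40 = -40 + M R$)
$\frac{45300 - 19555}{U + T{\left(43,71 \right)}} = \frac{45300 - 19555}{46028 + \left(-40 + 43 \cdot 71\right)} = \frac{25745}{46028 + \left(-40 + 3053\right)} = \frac{25745}{46028 + 3013} = \frac{25745}{49041}$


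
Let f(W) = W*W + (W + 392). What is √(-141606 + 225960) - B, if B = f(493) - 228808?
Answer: -15126 + √84354 ≈ -14836.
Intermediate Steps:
f(W) = 392 + W + W² (f(W) = W² + (392 + W) = 392 + W + W²)
B = 15126 (B = (392 + 493 + 493²) - 228808 = (392 + 493 + 243049) - 228808 = 243934 - 228808 = 15126)
√(-141606 + 225960) - B = √(-141606 + 225960) - 1*15126 = √84354 - 15126 = -15126 + √84354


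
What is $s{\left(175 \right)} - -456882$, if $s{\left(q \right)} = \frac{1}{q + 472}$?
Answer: $\frac{295602655}{647} \approx 4.5688 \cdot 10^{5}$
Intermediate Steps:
$s{\left(q \right)} = \frac{1}{472 + q}$
$s{\left(175 \right)} - -456882 = \frac{1}{472 + 175} - -456882 = \frac{1}{647} + 456882 = \frac{295602655}{647}$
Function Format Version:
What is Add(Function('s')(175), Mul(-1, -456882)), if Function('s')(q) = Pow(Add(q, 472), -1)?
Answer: Rational(295602655, 647) ≈ 4.5688e+5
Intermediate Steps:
Function('s')(q) = Pow(Add(472, q), -1)
Add(Function('s')(175), Mul(-1, -456882)) = Add(Pow(Add(472, 175), -1), Mul(-1, -456882)) = Add(Pow(647, -1), 456882) = Add(Rational(1, 647), 456882) = Rational(295602655, 647)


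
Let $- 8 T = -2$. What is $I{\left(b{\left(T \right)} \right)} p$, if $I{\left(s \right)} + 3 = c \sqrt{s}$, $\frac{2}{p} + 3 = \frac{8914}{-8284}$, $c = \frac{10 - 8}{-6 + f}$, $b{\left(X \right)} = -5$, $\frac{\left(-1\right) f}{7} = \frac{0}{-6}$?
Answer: $\frac{24852}{16883} + \frac{8284 i \sqrt{5}}{50649} \approx 1.472 + 0.36572 i$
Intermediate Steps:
$f = 0$ ($f = - 7 \frac{0}{-6} = - 7 \cdot 0 \left(- \frac{1}{6}\right) = \left(-7\right) 0 = 0$)
$T = \frac{1}{4}$ ($T = \left(- \frac{1}{8}\right) \left(-2\right) = \frac{1}{4} \approx 0.25$)
$c = - \frac{1}{3}$ ($c = \frac{10 - 8}{-6 + 0} = \frac{2}{-6} = 2 \left(- \frac{1}{6}\right) = - \frac{1}{3} \approx -0.33333$)
$p = - \frac{8284}{16883}$ ($p = \frac{2}{-3 + \frac{8914}{-8284}} = \frac{2}{-3 + 8914 \left(- \frac{1}{8284}\right)} = \frac{2}{-3 - \frac{4457}{4142}} = \frac{2}{- \frac{16883}{4142}} = 2 \left(- \frac{4142}{16883}\right) = - \frac{8284}{16883} \approx -0.49067$)
$I{\left(s \right)} = -3 - \frac{\sqrt{s}}{3}$
$I{\left(b{\left(T \right)} \right)} p = \left(-3 - \frac{\sqrt{-5}}{3}\right) \left(- \frac{8284}{16883}\right) = \left(-3 - \frac{i \sqrt{5}}{3}\right) \left(- \frac{8284}{16883}\right) = \frac{24852}{16883} + \frac{8284 i \sqrt{5}}{50649}$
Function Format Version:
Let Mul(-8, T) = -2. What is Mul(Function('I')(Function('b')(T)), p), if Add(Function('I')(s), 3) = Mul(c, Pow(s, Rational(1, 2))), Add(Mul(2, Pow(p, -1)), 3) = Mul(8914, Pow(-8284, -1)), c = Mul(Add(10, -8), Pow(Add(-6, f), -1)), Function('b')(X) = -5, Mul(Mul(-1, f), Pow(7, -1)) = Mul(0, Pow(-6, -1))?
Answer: Add(Rational(24852, 16883), Mul(Rational(8284, 50649), I, Pow(5, Rational(1, 2)))) ≈ Add(1.4720, Mul(0.36572, I))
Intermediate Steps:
f = 0 (f = Mul(-7, Mul(0, Pow(-6, -1))) = Mul(-7, Mul(0, Rational(-1, 6))) = Mul(-7, 0) = 0)
T = Rational(1, 4) (T = Mul(Rational(-1, 8), -2) = Rational(1, 4) ≈ 0.25000)
c = Rational(-1, 3) (c = Mul(Add(10, -8), Pow(Add(-6, 0), -1)) = Mul(2, Pow(-6, -1)) = Mul(2, Rational(-1, 6)) = Rational(-1, 3) ≈ -0.33333)
p = Rational(-8284, 16883) (p = Mul(2, Pow(Add(-3, Mul(8914, Pow(-8284, -1))), -1)) = Mul(2, Pow(Add(-3, Mul(8914, Rational(-1, 8284))), -1)) = Mul(2, Pow(Add(-3, Rational(-4457, 4142)), -1)) = Mul(2, Pow(Rational(-16883, 4142), -1)) = Mul(2, Rational(-4142, 16883)) = Rational(-8284, 16883) ≈ -0.49067)
Function('I')(s) = Add(-3, Mul(Rational(-1, 3), Pow(s, Rational(1, 2))))
Mul(Function('I')(Function('b')(T)), p) = Mul(Add(-3, Mul(Rational(-1, 3), Pow(-5, Rational(1, 2)))), Rational(-8284, 16883)) = Mul(Add(-3, Mul(Rational(-1, 3), Mul(I, Pow(5, Rational(1, 2))))), Rational(-8284, 16883)) = Mul(Add(-3, Mul(Rational(-1, 3), I, Pow(5, Rational(1, 2)))), Rational(-8284, 16883)) = Add(Rational(24852, 16883), Mul(Rational(8284, 50649), I, Pow(5, Rational(1, 2))))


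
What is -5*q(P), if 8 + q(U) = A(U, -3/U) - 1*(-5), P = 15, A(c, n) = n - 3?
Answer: 31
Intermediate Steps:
A(c, n) = -3 + n
q(U) = -6 - 3/U (q(U) = -8 + ((-3 - 3/U) - 1*(-5)) = -8 + ((-3 - 3/U) + 5) = -8 + (2 - 3/U) = -6 - 3/U)
-5*q(P) = -5*(-6 - 3/15) = -5*(-6 - 3*1/15) = -5*(-6 - ⅕) = -5*(-31/5) = 31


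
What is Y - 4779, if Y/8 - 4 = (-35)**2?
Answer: 5053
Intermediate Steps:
Y = 9832 (Y = 32 + 8*(-35)**2 = 32 + 8*1225 = 32 + 9800 = 9832)
Y - 4779 = 9832 - 4779 = 5053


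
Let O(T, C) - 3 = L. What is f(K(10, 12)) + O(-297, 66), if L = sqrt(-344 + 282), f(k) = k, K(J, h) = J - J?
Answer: 3 + I*sqrt(62) ≈ 3.0 + 7.874*I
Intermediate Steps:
K(J, h) = 0
L = I*sqrt(62) (L = sqrt(-62) = I*sqrt(62) ≈ 7.874*I)
O(T, C) = 3 + I*sqrt(62)
f(K(10, 12)) + O(-297, 66) = 0 + (3 + I*sqrt(62)) = 3 + I*sqrt(62)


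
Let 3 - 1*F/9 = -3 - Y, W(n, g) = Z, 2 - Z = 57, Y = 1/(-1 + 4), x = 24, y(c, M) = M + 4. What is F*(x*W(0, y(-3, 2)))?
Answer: -75240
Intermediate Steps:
y(c, M) = 4 + M
Y = ⅓ (Y = 1/3 = ⅓ ≈ 0.33333)
Z = -55 (Z = 2 - 1*57 = 2 - 57 = -55)
W(n, g) = -55
F = 57 (F = 27 - 9*(-3 - 1*⅓) = 27 - 9*(-3 - ⅓) = 27 - 9*(-10/3) = 27 + 30 = 57)
F*(x*W(0, y(-3, 2))) = 57*(24*(-55)) = 57*(-1320) = -75240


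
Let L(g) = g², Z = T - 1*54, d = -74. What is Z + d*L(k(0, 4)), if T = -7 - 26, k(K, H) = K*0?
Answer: -87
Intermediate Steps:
k(K, H) = 0
T = -33
Z = -87 (Z = -33 - 1*54 = -33 - 54 = -87)
Z + d*L(k(0, 4)) = -87 - 74*0² = -87 - 74*0 = -87 + 0 = -87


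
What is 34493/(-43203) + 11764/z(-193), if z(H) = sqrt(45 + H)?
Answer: -34493/43203 - 5882*I*sqrt(37)/37 ≈ -0.79839 - 967.0*I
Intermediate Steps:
34493/(-43203) + 11764/z(-193) = 34493/(-43203) + 11764/(sqrt(45 - 193)) = 34493*(-1/43203) + 11764/(sqrt(-148)) = -34493/43203 + 11764/((2*I*sqrt(37))) = -34493/43203 + 11764*(-I*sqrt(37)/74) = -34493/43203 - 5882*I*sqrt(37)/37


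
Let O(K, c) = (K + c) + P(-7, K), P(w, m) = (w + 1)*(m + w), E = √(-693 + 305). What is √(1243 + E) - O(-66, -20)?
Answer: -352 + √(1243 + 2*I*√97) ≈ -316.74 + 0.27934*I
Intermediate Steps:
E = 2*I*√97 (E = √(-388) = 2*I*√97 ≈ 19.698*I)
P(w, m) = (1 + w)*(m + w)
O(K, c) = 42 + c - 5*K (O(K, c) = (K + c) + (K - 7 + (-7)² + K*(-7)) = (K + c) + (K - 7 + 49 - 7*K) = (K + c) + (42 - 6*K) = 42 + c - 5*K)
√(1243 + E) - O(-66, -20) = √(1243 + 2*I*√97) - (42 - 20 - 5*(-66)) = √(1243 + 2*I*√97) - (42 - 20 + 330) = √(1243 + 2*I*√97) - 1*352 = √(1243 + 2*I*√97) - 352 = -352 + √(1243 + 2*I*√97)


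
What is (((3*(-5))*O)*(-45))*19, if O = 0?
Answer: 0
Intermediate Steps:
(((3*(-5))*O)*(-45))*19 = (((3*(-5))*0)*(-45))*19 = (-15*0*(-45))*19 = (0*(-45))*19 = 0*19 = 0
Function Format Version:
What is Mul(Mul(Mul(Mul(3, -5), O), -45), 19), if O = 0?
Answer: 0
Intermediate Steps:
Mul(Mul(Mul(Mul(3, -5), O), -45), 19) = Mul(Mul(Mul(Mul(3, -5), 0), -45), 19) = Mul(Mul(Mul(-15, 0), -45), 19) = Mul(Mul(0, -45), 19) = Mul(0, 19) = 0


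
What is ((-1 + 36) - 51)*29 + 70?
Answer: -394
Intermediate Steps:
((-1 + 36) - 51)*29 + 70 = (35 - 51)*29 + 70 = -16*29 + 70 = -464 + 70 = -394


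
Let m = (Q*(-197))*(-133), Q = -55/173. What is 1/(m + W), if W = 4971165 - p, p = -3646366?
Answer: 173/1489391808 ≈ 1.1615e-7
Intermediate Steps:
Q = -55/173 (Q = -55*1/173 = -55/173 ≈ -0.31792)
W = 8617531 (W = 4971165 - 1*(-3646366) = 4971165 + 3646366 = 8617531)
m = -1441055/173 (m = -55/173*(-197)*(-133) = (10835/173)*(-133) = -1441055/173 ≈ -8329.8)
1/(m + W) = 1/(-1441055/173 + 8617531) = 1/(1489391808/173) = 173/1489391808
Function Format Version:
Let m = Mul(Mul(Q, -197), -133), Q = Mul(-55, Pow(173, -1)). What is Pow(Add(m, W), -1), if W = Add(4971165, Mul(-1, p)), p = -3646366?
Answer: Rational(173, 1489391808) ≈ 1.1615e-7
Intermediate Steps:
Q = Rational(-55, 173) (Q = Mul(-55, Rational(1, 173)) = Rational(-55, 173) ≈ -0.31792)
W = 8617531 (W = Add(4971165, Mul(-1, -3646366)) = Add(4971165, 3646366) = 8617531)
m = Rational(-1441055, 173) (m = Mul(Mul(Rational(-55, 173), -197), -133) = Mul(Rational(10835, 173), -133) = Rational(-1441055, 173) ≈ -8329.8)
Pow(Add(m, W), -1) = Pow(Add(Rational(-1441055, 173), 8617531), -1) = Pow(Rational(1489391808, 173), -1) = Rational(173, 1489391808)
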